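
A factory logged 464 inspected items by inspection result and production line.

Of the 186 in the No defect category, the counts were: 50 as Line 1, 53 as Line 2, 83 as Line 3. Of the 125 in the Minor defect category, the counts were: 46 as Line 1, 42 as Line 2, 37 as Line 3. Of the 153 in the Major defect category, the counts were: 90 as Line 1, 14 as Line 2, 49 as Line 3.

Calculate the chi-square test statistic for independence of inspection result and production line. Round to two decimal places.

Row totals: 186, 125, 153. Column totals: 186, 109, 169. Grand total N = 464.
Expected counts (row total × column total / N):
  No defect, Line 1: 186×186/464 = 74.560
  No defect, Line 2: 186×109/464 = 43.694
  No defect, Line 3: 186×169/464 = 67.746
  Minor defect, Line 1: 125×186/464 = 50.108
  Minor defect, Line 2: 125×109/464 = 29.364
  Minor defect, Line 3: 125×169/464 = 45.528
  Major defect, Line 1: 153×186/464 = 61.332
  Major defect, Line 2: 153×109/464 = 35.942
  Major defect, Line 3: 153×169/464 = 55.726
Contributions (O − E)²/E:
  (50 − 74.560)²/74.560 = 8.0900
  (53 − 43.694)²/43.694 = 1.9820
  (83 − 67.746)²/67.746 = 3.4347
  (46 − 50.108)²/50.108 = 0.3368
  (42 − 29.364)²/29.364 = 5.4376
  (37 − 45.528)²/45.528 = 1.5974
  (90 − 61.332)²/61.332 = 13.4001
  (14 − 35.942)²/35.942 = 13.3952
  (49 − 55.726)²/55.726 = 0.8118
χ² = 8.0900 + 1.9820 + 3.4347 + 0.3368 + 5.4376 + 1.5974 + 13.4001 + 13.3952 + 0.8118 = 48.49

48.49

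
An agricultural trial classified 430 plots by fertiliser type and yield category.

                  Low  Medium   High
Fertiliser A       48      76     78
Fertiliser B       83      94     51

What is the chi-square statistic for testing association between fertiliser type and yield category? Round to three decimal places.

Row totals: 202, 228. Column totals: 131, 170, 129. Grand total N = 430.
Expected counts (row total × column total / N):
  Fertiliser A, Low: 202×131/430 = 61.5395
  Fertiliser A, Medium: 202×170/430 = 79.8605
  Fertiliser A, High: 202×129/430 = 60.6000
  Fertiliser B, Low: 228×131/430 = 69.4605
  Fertiliser B, Medium: 228×170/430 = 90.1395
  Fertiliser B, High: 228×129/430 = 68.4000
Contributions (O − E)²/E:
  (48 − 61.5395)²/61.5395 = 2.9789
  (76 − 79.8605)²/79.8605 = 0.1866
  (78 − 60.6000)²/60.6000 = 4.9960
  (83 − 69.4605)²/69.4605 = 2.6392
  (94 − 90.1395)²/90.1395 = 0.1653
  (51 − 68.4000)²/68.4000 = 4.4263
χ² = 2.9789 + 0.1866 + 4.9960 + 2.6392 + 0.1653 + 4.4263 = 15.392

15.392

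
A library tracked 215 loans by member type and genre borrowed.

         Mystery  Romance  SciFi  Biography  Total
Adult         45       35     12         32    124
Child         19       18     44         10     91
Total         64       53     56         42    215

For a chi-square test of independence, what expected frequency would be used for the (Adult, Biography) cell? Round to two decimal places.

Row total (Adult) = 124; column total (Biography) = 42; grand total N = 215.
Expected count = (row total × column total) / N = 124 × 42 / 215 = 24.22.

24.22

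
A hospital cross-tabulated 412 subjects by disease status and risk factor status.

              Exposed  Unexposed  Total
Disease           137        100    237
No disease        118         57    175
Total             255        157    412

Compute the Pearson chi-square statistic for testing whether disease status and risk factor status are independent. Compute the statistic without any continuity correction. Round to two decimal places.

3.95

Grand total N = 412.
Expected counts (row total × column total / N):
  Disease, Exposed: 237×255/412 = 146.687
  Disease, Unexposed: 237×157/412 = 90.313
  No disease, Exposed: 175×255/412 = 108.313
  No disease, Unexposed: 175×157/412 = 66.687
Contributions (O − E)²/E:
  (137 − 146.687)²/146.687 = 0.6397
  (100 − 90.313)²/90.313 = 1.0390
  (118 − 108.313)²/108.313 = 0.8664
  (57 − 66.687)²/66.687 = 1.4071
χ² = 0.6397 + 1.0390 + 0.8664 + 1.4071 = 3.95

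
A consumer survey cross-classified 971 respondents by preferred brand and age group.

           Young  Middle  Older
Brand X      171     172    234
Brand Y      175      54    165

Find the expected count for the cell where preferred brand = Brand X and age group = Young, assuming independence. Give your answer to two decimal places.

Row total (Brand X) = 577; column total (Young) = 346; grand total N = 971.
Expected count = (row total × column total) / N = 577 × 346 / 971 = 205.60.

205.60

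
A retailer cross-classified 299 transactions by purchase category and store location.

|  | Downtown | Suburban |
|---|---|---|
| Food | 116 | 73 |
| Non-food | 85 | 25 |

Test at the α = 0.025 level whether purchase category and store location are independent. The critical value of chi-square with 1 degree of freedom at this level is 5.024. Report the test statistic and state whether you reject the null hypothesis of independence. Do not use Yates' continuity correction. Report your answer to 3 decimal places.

Row totals: 189, 110. Column totals: 201, 98. Grand total N = 299.
Expected counts (row total × column total / N):
  Food, Downtown: 189×201/299 = 127.0535
  Food, Suburban: 189×98/299 = 61.9465
  Non-food, Downtown: 110×201/299 = 73.9465
  Non-food, Suburban: 110×98/299 = 36.0535
Contributions (O − E)²/E:
  (116 − 127.0535)²/127.0535 = 0.9616
  (73 − 61.9465)²/61.9465 = 1.9723
  (85 − 73.9465)²/73.9465 = 1.6523
  (25 − 36.0535)²/36.0535 = 3.3888
χ² = 0.9616 + 1.9723 + 1.6523 + 3.3888 = 7.975
df = (2−1)(2−1) = 1. Since 7.975 > 5.024, reject the null hypothesis of independence at α = 0.025.

7.975; reject H₀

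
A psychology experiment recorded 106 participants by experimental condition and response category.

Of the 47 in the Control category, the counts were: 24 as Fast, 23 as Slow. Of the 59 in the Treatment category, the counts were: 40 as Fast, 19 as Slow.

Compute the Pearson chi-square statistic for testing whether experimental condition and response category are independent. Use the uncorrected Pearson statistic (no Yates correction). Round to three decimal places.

Row totals: 47, 59. Column totals: 64, 42. Grand total N = 106.
Expected counts (row total × column total / N):
  Control, Fast: 47×64/106 = 28.3774
  Control, Slow: 47×42/106 = 18.6226
  Treatment, Fast: 59×64/106 = 35.6226
  Treatment, Slow: 59×42/106 = 23.3774
Contributions (O − E)²/E:
  (24 − 28.3774)²/28.3774 = 0.6752
  (23 − 18.6226)²/18.6226 = 1.0289
  (40 − 35.6226)²/35.6226 = 0.5379
  (19 − 23.3774)²/23.3774 = 0.8197
χ² = 0.6752 + 1.0289 + 0.5379 + 0.8197 = 3.062

3.062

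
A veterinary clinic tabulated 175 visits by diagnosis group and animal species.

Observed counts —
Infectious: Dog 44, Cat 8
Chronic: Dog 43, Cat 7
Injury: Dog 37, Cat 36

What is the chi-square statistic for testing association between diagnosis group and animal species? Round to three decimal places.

Row totals: 52, 50, 73. Column totals: 124, 51. Grand total N = 175.
Expected counts (row total × column total / N):
  Infectious, Dog: 52×124/175 = 36.8457
  Infectious, Cat: 52×51/175 = 15.1543
  Chronic, Dog: 50×124/175 = 35.4286
  Chronic, Cat: 50×51/175 = 14.5714
  Injury, Dog: 73×124/175 = 51.7257
  Injury, Cat: 73×51/175 = 21.2743
Contributions (O − E)²/E:
  (44 − 36.8457)²/36.8457 = 1.3891
  (8 − 15.1543)²/15.1543 = 3.3775
  (43 − 35.4286)²/35.4286 = 1.6181
  (7 − 14.5714)²/14.5714 = 3.9342
  (37 − 51.7257)²/51.7257 = 4.1922
  (36 − 21.2743)²/21.2743 = 10.1929
χ² = 1.3891 + 3.3775 + 1.6181 + 3.9342 + 4.1922 + 10.1929 = 24.704

24.704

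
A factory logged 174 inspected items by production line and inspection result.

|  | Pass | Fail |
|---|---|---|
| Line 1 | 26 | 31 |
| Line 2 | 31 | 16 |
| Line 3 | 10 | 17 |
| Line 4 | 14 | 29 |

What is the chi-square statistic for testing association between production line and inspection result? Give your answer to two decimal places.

Row totals: 57, 47, 27, 43. Column totals: 81, 93. Grand total N = 174.
Expected counts (row total × column total / N):
  Line 1, Pass: 57×81/174 = 26.534
  Line 1, Fail: 57×93/174 = 30.466
  Line 2, Pass: 47×81/174 = 21.879
  Line 2, Fail: 47×93/174 = 25.121
  Line 3, Pass: 27×81/174 = 12.569
  Line 3, Fail: 27×93/174 = 14.431
  Line 4, Pass: 43×81/174 = 20.017
  Line 4, Fail: 43×93/174 = 22.983
Contributions (O − E)²/E:
  (26 − 26.534)²/26.534 = 0.0107
  (31 − 30.466)²/30.466 = 0.0094
  (31 − 21.879)²/21.879 = 3.8024
  (16 − 25.121)²/25.121 = 3.3117
  (10 − 12.569)²/12.569 = 0.5251
  (17 − 14.431)²/14.431 = 0.4573
  (14 − 20.017)²/20.017 = 1.8087
  (29 − 22.983)²/22.983 = 1.5753
χ² = 0.0107 + 0.0094 + 3.8024 + 3.3117 + 0.5251 + 0.4573 + 1.8087 + 1.5753 = 11.50

11.50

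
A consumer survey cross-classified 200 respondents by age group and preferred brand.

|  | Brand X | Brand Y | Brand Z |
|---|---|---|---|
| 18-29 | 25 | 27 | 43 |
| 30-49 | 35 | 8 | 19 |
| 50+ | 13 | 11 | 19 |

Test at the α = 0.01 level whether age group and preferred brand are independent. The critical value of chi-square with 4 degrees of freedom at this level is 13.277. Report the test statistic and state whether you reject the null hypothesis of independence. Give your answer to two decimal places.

Row totals: 95, 62, 43. Column totals: 73, 46, 81. Grand total N = 200.
Expected counts (row total × column total / N):
  18-29, Brand X: 95×73/200 = 34.675
  18-29, Brand Y: 95×46/200 = 21.850
  18-29, Brand Z: 95×81/200 = 38.475
  30-49, Brand X: 62×73/200 = 22.630
  30-49, Brand Y: 62×46/200 = 14.260
  30-49, Brand Z: 62×81/200 = 25.110
  50+, Brand X: 43×73/200 = 15.695
  50+, Brand Y: 43×46/200 = 9.890
  50+, Brand Z: 43×81/200 = 17.415
Contributions (O − E)²/E:
  (25 − 34.675)²/34.675 = 2.6995
  (27 − 21.850)²/21.850 = 1.2138
  (43 − 38.475)²/38.475 = 0.5322
  (35 − 22.630)²/22.630 = 6.7617
  (8 − 14.260)²/14.260 = 2.7481
  (19 − 25.110)²/25.110 = 1.4867
  (13 − 15.695)²/15.695 = 0.4628
  (11 − 9.890)²/9.890 = 0.1246
  (19 − 17.415)²/17.415 = 0.1443
χ² = 2.6995 + 1.2138 + 0.5322 + 6.7617 + 2.7481 + 1.4867 + 0.4628 + 0.1246 + 0.1443 = 16.17
df = (3−1)(3−1) = 4. Since 16.17 > 13.277, reject the null hypothesis of independence at α = 0.01.

16.17; reject H₀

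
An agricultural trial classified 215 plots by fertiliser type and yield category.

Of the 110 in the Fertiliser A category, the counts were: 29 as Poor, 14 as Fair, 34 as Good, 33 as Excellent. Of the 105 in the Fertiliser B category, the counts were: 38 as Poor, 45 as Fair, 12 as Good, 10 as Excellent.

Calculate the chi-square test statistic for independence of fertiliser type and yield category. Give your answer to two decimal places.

40.23

Row totals: 110, 105. Column totals: 67, 59, 46, 43. Grand total N = 215.
Expected counts (row total × column total / N):
  Fertiliser A, Poor: 110×67/215 = 34.2791
  Fertiliser A, Fair: 110×59/215 = 30.1860
  Fertiliser A, Good: 110×46/215 = 23.5349
  Fertiliser A, Excellent: 110×43/215 = 22.0000
  Fertiliser B, Poor: 105×67/215 = 32.7209
  Fertiliser B, Fair: 105×59/215 = 28.8140
  Fertiliser B, Good: 105×46/215 = 22.4651
  Fertiliser B, Excellent: 105×43/215 = 21.0000
Contributions (O − E)²/E:
  (29 − 34.2791)²/34.2791 = 0.8130
  (14 − 30.1860)²/30.1860 = 8.6791
  (34 − 23.5349)²/23.5349 = 4.6534
  (33 − 22.0000)²/22.0000 = 5.5000
  (38 − 32.7209)²/32.7209 = 0.8517
  (45 − 28.8140)²/28.8140 = 9.0923
  (12 − 22.4651)²/22.4651 = 4.8750
  (10 − 21.0000)²/21.0000 = 5.7619
χ² = 0.8130 + 8.6791 + 4.6534 + 5.5000 + 0.8517 + 9.0923 + 4.8750 + 5.7619 = 40.23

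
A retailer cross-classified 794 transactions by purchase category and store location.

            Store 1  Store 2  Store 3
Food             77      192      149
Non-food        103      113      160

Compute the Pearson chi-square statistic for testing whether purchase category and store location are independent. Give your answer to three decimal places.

22.451

Row totals: 418, 376. Column totals: 180, 305, 309. Grand total N = 794.
Expected counts (row total × column total / N):
  Food, Store 1: 418×180/794 = 94.76071
  Food, Store 2: 418×305/794 = 160.56675
  Food, Store 3: 418×309/794 = 162.67254
  Non-food, Store 1: 376×180/794 = 85.23929
  Non-food, Store 2: 376×305/794 = 144.43325
  Non-food, Store 3: 376×309/794 = 146.32746
Contributions (O − E)²/E:
  (77 − 94.76071)²/94.76071 = 3.3288
  (192 − 160.56675)²/160.56675 = 6.1535
  (149 − 162.67254)²/162.67254 = 1.1492
  (103 − 85.23929)²/85.23929 = 3.7007
  (113 − 144.43325)²/144.43325 = 6.8409
  (160 − 146.32746)²/146.32746 = 1.2775
χ² = 3.3288 + 6.1535 + 1.1492 + 3.7007 + 6.8409 + 1.2775 = 22.451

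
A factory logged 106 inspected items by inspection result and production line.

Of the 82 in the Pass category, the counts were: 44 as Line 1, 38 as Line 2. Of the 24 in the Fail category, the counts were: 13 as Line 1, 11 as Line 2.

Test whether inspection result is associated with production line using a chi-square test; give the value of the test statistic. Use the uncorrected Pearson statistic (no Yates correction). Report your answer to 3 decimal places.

0.002

Row totals: 82, 24. Column totals: 57, 49. Grand total N = 106.
Expected counts (row total × column total / N):
  Pass, Line 1: 82×57/106 = 44.0943
  Pass, Line 2: 82×49/106 = 37.9057
  Fail, Line 1: 24×57/106 = 12.9057
  Fail, Line 2: 24×49/106 = 11.0943
Contributions (O − E)²/E:
  (44 − 44.0943)²/44.0943 = 0.0002
  (38 − 37.9057)²/37.9057 = 0.0002
  (13 − 12.9057)²/12.9057 = 0.0007
  (11 − 11.0943)²/11.0943 = 0.0008
χ² = 0.0002 + 0.0002 + 0.0007 + 0.0008 = 0.002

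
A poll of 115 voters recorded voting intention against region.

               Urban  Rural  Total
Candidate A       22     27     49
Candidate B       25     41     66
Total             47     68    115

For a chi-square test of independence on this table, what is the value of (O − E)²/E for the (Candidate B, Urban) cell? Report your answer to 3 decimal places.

0.144

Row total (Candidate B) = 66; column total (Urban) = 47; N = 115.
Expected count E = 66 × 47 / 115 = 26.9739.
Contribution = (O − E)²/E = (25 − 26.9739)² / 26.9739 = 0.144.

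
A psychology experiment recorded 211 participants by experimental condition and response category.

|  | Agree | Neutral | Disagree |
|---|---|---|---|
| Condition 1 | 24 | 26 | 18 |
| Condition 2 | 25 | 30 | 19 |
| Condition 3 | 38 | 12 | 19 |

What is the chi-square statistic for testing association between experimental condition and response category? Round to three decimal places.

11.891

Row totals: 68, 74, 69. Column totals: 87, 68, 56. Grand total N = 211.
Expected counts (row total × column total / N):
  Condition 1, Agree: 68×87/211 = 28.0379
  Condition 1, Neutral: 68×68/211 = 21.9147
  Condition 1, Disagree: 68×56/211 = 18.0474
  Condition 2, Agree: 74×87/211 = 30.5118
  Condition 2, Neutral: 74×68/211 = 23.8483
  Condition 2, Disagree: 74×56/211 = 19.6398
  Condition 3, Agree: 69×87/211 = 28.4502
  Condition 3, Neutral: 69×68/211 = 22.2370
  Condition 3, Disagree: 69×56/211 = 18.3128
Contributions (O − E)²/E:
  (24 − 28.0379)²/28.0379 = 0.5815
  (26 − 21.9147)²/21.9147 = 0.7616
  (18 − 18.0474)²/18.0474 = 0.0001
  (25 − 30.5118)²/30.5118 = 0.9957
  (30 − 23.8483)²/23.8483 = 1.5868
  (19 − 19.6398)²/19.6398 = 0.0208
  (38 − 28.4502)²/28.4502 = 3.2056
  (12 − 22.2370)²/22.2370 = 4.7127
  (19 − 18.3128)²/18.3128 = 0.0258
χ² = 0.5815 + 0.7616 + 0.0001 + 0.9957 + 1.5868 + 0.0208 + 3.2056 + 4.7127 + 0.0258 = 11.891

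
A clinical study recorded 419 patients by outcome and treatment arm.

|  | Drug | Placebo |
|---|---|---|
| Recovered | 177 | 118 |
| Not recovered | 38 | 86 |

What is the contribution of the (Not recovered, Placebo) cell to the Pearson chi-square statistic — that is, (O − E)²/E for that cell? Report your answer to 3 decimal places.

Row total (Not recovered) = 124; column total (Placebo) = 204; N = 419.
Expected count E = 124 × 204 / 419 = 60.3723.
Contribution = (O − E)²/E = (86 − 60.3723)² / 60.3723 = 10.879.

10.879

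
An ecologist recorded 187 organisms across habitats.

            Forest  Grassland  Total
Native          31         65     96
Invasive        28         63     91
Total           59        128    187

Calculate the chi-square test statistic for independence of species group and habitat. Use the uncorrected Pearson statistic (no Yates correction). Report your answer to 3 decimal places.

0.050

Grand total N = 187.
Expected counts (row total × column total / N):
  Native, Forest: 96×59/187 = 30.2888
  Native, Grassland: 96×128/187 = 65.7112
  Invasive, Forest: 91×59/187 = 28.7112
  Invasive, Grassland: 91×128/187 = 62.2888
Contributions (O − E)²/E:
  (31 − 30.2888)²/30.2888 = 0.0167
  (65 − 65.7112)²/65.7112 = 0.0077
  (28 − 28.7112)²/28.7112 = 0.0176
  (63 − 62.2888)²/62.2888 = 0.0081
χ² = 0.0167 + 0.0077 + 0.0176 + 0.0081 = 0.050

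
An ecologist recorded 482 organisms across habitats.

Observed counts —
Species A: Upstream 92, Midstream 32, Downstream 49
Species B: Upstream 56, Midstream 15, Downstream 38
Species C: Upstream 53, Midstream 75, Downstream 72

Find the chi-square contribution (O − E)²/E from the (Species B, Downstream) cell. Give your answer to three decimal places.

Row total (Species B) = 109; column total (Downstream) = 159; N = 482.
Expected count E = 109 × 159 / 482 = 35.9564.
Contribution = (O − E)²/E = (38 − 35.9564)² / 35.9564 = 0.116.

0.116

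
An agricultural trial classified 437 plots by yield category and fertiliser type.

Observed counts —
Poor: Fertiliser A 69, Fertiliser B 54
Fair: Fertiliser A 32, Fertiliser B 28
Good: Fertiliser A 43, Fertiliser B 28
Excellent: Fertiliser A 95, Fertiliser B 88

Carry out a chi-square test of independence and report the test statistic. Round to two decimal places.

Row totals: 123, 60, 71, 183. Column totals: 239, 198. Grand total N = 437.
Expected counts (row total × column total / N):
  Poor, Fertiliser A: 123×239/437 = 67.270
  Poor, Fertiliser B: 123×198/437 = 55.730
  Fair, Fertiliser A: 60×239/437 = 32.815
  Fair, Fertiliser B: 60×198/437 = 27.185
  Good, Fertiliser A: 71×239/437 = 38.831
  Good, Fertiliser B: 71×198/437 = 32.169
  Excellent, Fertiliser A: 183×239/437 = 100.085
  Excellent, Fertiliser B: 183×198/437 = 82.915
Contributions (O − E)²/E:
  (69 − 67.270)²/67.270 = 0.0445
  (54 − 55.730)²/55.730 = 0.0537
  (32 − 32.815)²/32.815 = 0.0202
  (28 − 27.185)²/27.185 = 0.0244
  (43 − 38.831)²/38.831 = 0.4476
  (28 − 32.169)²/32.169 = 0.5403
  (95 − 100.085)²/100.085 = 0.2584
  (88 − 82.915)²/82.915 = 0.3119
χ² = 0.0445 + 0.0537 + 0.0202 + 0.0244 + 0.4476 + 0.5403 + 0.2584 + 0.3119 = 1.70

1.70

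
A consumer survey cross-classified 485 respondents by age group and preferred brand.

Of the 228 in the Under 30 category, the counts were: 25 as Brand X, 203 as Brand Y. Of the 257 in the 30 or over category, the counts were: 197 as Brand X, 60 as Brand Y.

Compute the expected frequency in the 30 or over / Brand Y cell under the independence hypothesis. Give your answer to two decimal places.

139.36

Row total (30 or over) = 257; column total (Brand Y) = 263; grand total N = 485.
Expected count = (row total × column total) / N = 257 × 263 / 485 = 139.36.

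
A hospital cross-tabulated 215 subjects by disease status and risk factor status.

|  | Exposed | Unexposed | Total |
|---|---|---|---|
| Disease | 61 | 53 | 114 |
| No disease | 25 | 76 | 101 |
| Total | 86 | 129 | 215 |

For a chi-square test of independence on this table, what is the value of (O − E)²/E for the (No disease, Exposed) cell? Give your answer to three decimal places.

5.870

Row total (No disease) = 101; column total (Exposed) = 86; N = 215.
Expected count E = 101 × 86 / 215 = 40.4000.
Contribution = (O − E)²/E = (25 − 40.4000)² / 40.4000 = 5.870.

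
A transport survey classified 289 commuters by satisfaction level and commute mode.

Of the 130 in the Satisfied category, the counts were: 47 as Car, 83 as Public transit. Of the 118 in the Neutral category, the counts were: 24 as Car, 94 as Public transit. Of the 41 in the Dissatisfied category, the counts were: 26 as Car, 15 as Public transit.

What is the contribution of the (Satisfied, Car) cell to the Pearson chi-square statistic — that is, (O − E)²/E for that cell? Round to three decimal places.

0.260

Row total (Satisfied) = 130; column total (Car) = 97; N = 289.
Expected count E = 130 × 97 / 289 = 43.63322.
Contribution = (O − E)²/E = (47 − 43.63322)² / 43.63322 = 0.260.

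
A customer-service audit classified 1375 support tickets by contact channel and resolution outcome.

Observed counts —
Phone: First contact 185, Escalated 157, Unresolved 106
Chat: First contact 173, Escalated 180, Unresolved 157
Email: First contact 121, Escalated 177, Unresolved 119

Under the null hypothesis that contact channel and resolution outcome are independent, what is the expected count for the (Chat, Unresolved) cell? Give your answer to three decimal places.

Row total (Chat) = 510; column total (Unresolved) = 382; grand total N = 1375.
Expected count = (row total × column total) / N = 510 × 382 / 1375 = 141.687.

141.687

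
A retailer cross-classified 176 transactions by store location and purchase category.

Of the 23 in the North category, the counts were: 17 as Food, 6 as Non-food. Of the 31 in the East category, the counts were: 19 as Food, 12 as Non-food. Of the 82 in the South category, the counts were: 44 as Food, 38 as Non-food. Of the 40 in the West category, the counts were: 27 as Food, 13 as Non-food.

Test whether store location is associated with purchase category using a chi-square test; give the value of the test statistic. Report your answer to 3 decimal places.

Row totals: 23, 31, 82, 40. Column totals: 107, 69. Grand total N = 176.
Expected counts (row total × column total / N):
  North, Food: 23×107/176 = 13.9830
  North, Non-food: 23×69/176 = 9.0170
  East, Food: 31×107/176 = 18.8466
  East, Non-food: 31×69/176 = 12.1534
  South, Food: 82×107/176 = 49.8523
  South, Non-food: 82×69/176 = 32.1477
  West, Food: 40×107/176 = 24.3182
  West, Non-food: 40×69/176 = 15.6818
Contributions (O − E)²/E:
  (17 − 13.9830)²/13.9830 = 0.6510
  (6 − 9.0170)²/9.0170 = 1.0095
  (19 − 18.8466)²/18.8466 = 0.0012
  (12 − 12.1534)²/12.1534 = 0.0019
  (44 − 49.8523)²/49.8523 = 0.6870
  (38 − 32.1477)²/32.1477 = 1.0654
  (27 − 24.3182)²/24.3182 = 0.2957
  (13 − 15.6818)²/15.6818 = 0.4586
χ² = 0.6510 + 1.0095 + 0.0012 + 0.0019 + 0.6870 + 1.0654 + 0.2957 + 0.4586 = 4.170

4.170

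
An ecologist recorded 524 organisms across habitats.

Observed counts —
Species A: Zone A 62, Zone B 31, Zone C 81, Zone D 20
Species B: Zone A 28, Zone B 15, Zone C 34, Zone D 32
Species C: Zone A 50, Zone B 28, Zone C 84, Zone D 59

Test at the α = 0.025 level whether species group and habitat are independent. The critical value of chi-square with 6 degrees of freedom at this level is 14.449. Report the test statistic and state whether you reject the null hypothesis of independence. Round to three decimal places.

Row totals: 194, 109, 221. Column totals: 140, 74, 199, 111. Grand total N = 524.
Expected counts (row total × column total / N):
  Species A, Zone A: 194×140/524 = 51.8321
  Species A, Zone B: 194×74/524 = 27.3969
  Species A, Zone C: 194×199/524 = 73.6756
  Species A, Zone D: 194×111/524 = 41.0954
  Species B, Zone A: 109×140/524 = 29.1221
  Species B, Zone B: 109×74/524 = 15.3931
  Species B, Zone C: 109×199/524 = 41.3950
  Species B, Zone D: 109×111/524 = 23.0897
  Species C, Zone A: 221×140/524 = 59.0458
  Species C, Zone B: 221×74/524 = 31.2099
  Species C, Zone C: 221×199/524 = 83.9294
  Species C, Zone D: 221×111/524 = 46.8149
Contributions (O − E)²/E:
  (62 − 51.8321)²/51.8321 = 1.9946
  (31 − 27.3969)²/27.3969 = 0.4739
  (81 − 73.6756)²/73.6756 = 0.7281
  (20 − 41.0954)²/41.0954 = 10.8288
  (28 − 29.1221)²/29.1221 = 0.0432
  (15 − 15.3931)²/15.3931 = 0.0100
  (34 − 41.3950)²/41.3950 = 1.3211
  (32 − 23.0897)²/23.0897 = 3.4385
  (50 − 59.0458)²/59.0458 = 1.3858
  (28 − 31.2099)²/31.2099 = 0.3301
  (84 − 83.9294)²/83.9294 = 0.0001
  (59 − 46.8149)²/46.8149 = 3.1716
χ² = 1.9946 + 0.4739 + 0.7281 + 10.8288 + 0.0432 + 0.0100 + 1.3211 + 3.4385 + 1.3858 + 0.3301 + 0.0001 + 3.1716 = 23.726
df = (3−1)(4−1) = 6. Since 23.726 > 14.449, reject the null hypothesis of independence at α = 0.025.

23.726; reject H₀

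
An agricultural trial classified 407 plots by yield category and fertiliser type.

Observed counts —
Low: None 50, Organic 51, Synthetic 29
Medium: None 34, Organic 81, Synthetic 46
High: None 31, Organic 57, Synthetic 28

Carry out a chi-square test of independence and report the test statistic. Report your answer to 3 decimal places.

11.150

Row totals: 130, 161, 116. Column totals: 115, 189, 103. Grand total N = 407.
Expected counts (row total × column total / N):
  Low, None: 130×115/407 = 36.73219
  Low, Organic: 130×189/407 = 60.36855
  Low, Synthetic: 130×103/407 = 32.89926
  Medium, None: 161×115/407 = 45.49140
  Medium, Organic: 161×189/407 = 74.76413
  Medium, Synthetic: 161×103/407 = 40.74447
  High, None: 116×115/407 = 32.77641
  High, Organic: 116×189/407 = 53.86732
  High, Synthetic: 116×103/407 = 29.35627
Contributions (O − E)²/E:
  (50 − 36.73219)²/36.73219 = 4.7924
  (51 − 60.36855)²/60.36855 = 1.4539
  (29 − 32.89926)²/32.89926 = 0.4621
  (34 − 45.49140)²/45.49140 = 2.9028
  (81 − 74.76413)²/74.76413 = 0.5201
  (46 − 40.74447)²/40.74447 = 0.6779
  (31 − 32.77641)²/32.77641 = 0.0963
  (57 − 53.86732)²/53.86732 = 0.1822
  (28 − 29.35627)²/29.35627 = 0.0627
χ² = 4.7924 + 1.4539 + 0.4621 + 2.9028 + 0.5201 + 0.6779 + 0.0963 + 0.1822 + 0.0627 = 11.150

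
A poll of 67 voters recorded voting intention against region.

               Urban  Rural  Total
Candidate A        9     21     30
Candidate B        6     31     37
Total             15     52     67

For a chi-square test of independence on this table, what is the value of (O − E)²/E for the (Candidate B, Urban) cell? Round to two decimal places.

0.63

Row total (Candidate B) = 37; column total (Urban) = 15; N = 67.
Expected count E = 37 × 15 / 67 = 8.284.
Contribution = (O − E)²/E = (6 − 8.284)² / 8.284 = 0.63.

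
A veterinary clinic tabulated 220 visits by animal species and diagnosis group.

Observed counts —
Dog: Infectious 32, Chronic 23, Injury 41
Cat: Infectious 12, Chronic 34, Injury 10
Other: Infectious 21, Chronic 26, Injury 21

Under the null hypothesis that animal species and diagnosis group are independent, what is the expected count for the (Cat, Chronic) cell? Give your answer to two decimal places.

21.13

Row total (Cat) = 56; column total (Chronic) = 83; grand total N = 220.
Expected count = (row total × column total) / N = 56 × 83 / 220 = 21.13.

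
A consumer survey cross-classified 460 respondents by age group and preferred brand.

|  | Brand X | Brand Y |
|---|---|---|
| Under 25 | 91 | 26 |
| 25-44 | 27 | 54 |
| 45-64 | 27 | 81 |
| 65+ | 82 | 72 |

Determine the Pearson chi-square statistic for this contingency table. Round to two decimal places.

Row totals: 117, 81, 108, 154. Column totals: 227, 233. Grand total N = 460.
Expected counts (row total × column total / N):
  Under 25, Brand X: 117×227/460 = 57.7370
  Under 25, Brand Y: 117×233/460 = 59.2630
  25-44, Brand X: 81×227/460 = 39.9717
  25-44, Brand Y: 81×233/460 = 41.0283
  45-64, Brand X: 108×227/460 = 53.2957
  45-64, Brand Y: 108×233/460 = 54.7043
  65+, Brand X: 154×227/460 = 75.9957
  65+, Brand Y: 154×233/460 = 78.0043
Contributions (O − E)²/E:
  (91 − 57.7370)²/57.7370 = 19.1632
  (26 − 59.2630)²/59.2630 = 18.6698
  (27 − 39.9717)²/39.9717 = 4.2096
  (54 − 41.0283)²/41.0283 = 4.1012
  (27 − 53.2957)²/53.2957 = 12.9741
  (81 − 54.7043)²/54.7043 = 12.6400
  (82 − 75.9957)²/75.9957 = 0.4744
  (72 − 78.0043)²/78.0043 = 0.4622
χ² = 19.1632 + 18.6698 + 4.2096 + 4.1012 + 12.9741 + 12.6400 + 0.4744 + 0.4622 = 72.69

72.69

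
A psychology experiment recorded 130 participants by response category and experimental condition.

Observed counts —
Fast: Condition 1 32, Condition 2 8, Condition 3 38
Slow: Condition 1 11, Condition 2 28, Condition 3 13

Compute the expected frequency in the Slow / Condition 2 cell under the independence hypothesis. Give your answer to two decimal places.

Row total (Slow) = 52; column total (Condition 2) = 36; grand total N = 130.
Expected count = (row total × column total) / N = 52 × 36 / 130 = 14.40.

14.40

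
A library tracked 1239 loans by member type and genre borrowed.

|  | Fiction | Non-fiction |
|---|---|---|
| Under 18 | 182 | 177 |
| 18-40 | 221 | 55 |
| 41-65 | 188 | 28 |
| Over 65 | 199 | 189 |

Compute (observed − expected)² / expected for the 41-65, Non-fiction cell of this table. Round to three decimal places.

32.292

Row total (41-65) = 216; column total (Non-fiction) = 449; N = 1239.
Expected count E = 216 × 449 / 1239 = 78.2760.
Contribution = (O − E)²/E = (28 − 78.2760)² / 78.2760 = 32.292.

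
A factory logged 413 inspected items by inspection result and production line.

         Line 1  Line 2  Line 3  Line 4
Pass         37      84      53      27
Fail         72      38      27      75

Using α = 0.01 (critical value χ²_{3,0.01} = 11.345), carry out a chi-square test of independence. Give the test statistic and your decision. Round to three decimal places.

Row totals: 201, 212. Column totals: 109, 122, 80, 102. Grand total N = 413.
Expected counts (row total × column total / N):
  Pass, Line 1: 201×109/413 = 53.0484
  Pass, Line 2: 201×122/413 = 59.3753
  Pass, Line 3: 201×80/413 = 38.9346
  Pass, Line 4: 201×102/413 = 49.6416
  Fail, Line 1: 212×109/413 = 55.9516
  Fail, Line 2: 212×122/413 = 62.6247
  Fail, Line 3: 212×80/413 = 41.0654
  Fail, Line 4: 212×102/413 = 52.3584
Contributions (O − E)²/E:
  (37 − 53.0484)²/53.0484 = 4.8550
  (84 − 59.3753)²/59.3753 = 10.2126
  (53 − 38.9346)²/38.9346 = 5.0812
  (27 − 49.6416)²/49.6416 = 10.3269
  (72 − 55.9516)²/55.9516 = 4.6031
  (38 − 62.6247)²/62.6247 = 9.6827
  (27 − 41.0654)²/41.0654 = 4.8176
  (75 − 52.3584)²/52.3584 = 9.7910
χ² = 4.8550 + 10.2126 + 5.0812 + 10.3269 + 4.6031 + 9.6827 + 4.8176 + 9.7910 = 59.370
df = (2−1)(4−1) = 3. Since 59.370 > 11.345, reject the null hypothesis of independence at α = 0.01.

59.370; reject H₀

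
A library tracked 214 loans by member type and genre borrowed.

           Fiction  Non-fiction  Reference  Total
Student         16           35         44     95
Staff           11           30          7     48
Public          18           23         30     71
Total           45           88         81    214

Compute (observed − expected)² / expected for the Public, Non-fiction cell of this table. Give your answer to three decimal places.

1.315

Row total (Public) = 71; column total (Non-fiction) = 88; N = 214.
Expected count E = 71 × 88 / 214 = 29.1963.
Contribution = (O − E)²/E = (23 − 29.1963)² / 29.1963 = 1.315.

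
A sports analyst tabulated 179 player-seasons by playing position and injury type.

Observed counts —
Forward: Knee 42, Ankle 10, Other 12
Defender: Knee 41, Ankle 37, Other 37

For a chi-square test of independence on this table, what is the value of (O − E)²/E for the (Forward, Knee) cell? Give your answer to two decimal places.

5.12

Row total (Forward) = 64; column total (Knee) = 83; N = 179.
Expected count E = 64 × 83 / 179 = 29.6760.
Contribution = (O − E)²/E = (42 − 29.6760)² / 29.6760 = 5.12.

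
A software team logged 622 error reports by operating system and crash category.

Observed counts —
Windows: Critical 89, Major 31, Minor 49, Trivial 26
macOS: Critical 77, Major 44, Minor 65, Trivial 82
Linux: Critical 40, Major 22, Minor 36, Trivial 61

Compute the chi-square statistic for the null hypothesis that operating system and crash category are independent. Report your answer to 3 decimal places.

36.737

Row totals: 195, 268, 159. Column totals: 206, 97, 150, 169. Grand total N = 622.
Expected counts (row total × column total / N):
  Windows, Critical: 195×206/622 = 64.58199
  Windows, Major: 195×97/622 = 30.40997
  Windows, Minor: 195×150/622 = 47.02572
  Windows, Trivial: 195×169/622 = 52.98232
  macOS, Critical: 268×206/622 = 88.75884
  macOS, Major: 268×97/622 = 41.79421
  macOS, Minor: 268×150/622 = 64.63023
  macOS, Trivial: 268×169/622 = 72.81672
  Linux, Critical: 159×206/622 = 52.65916
  Linux, Major: 159×97/622 = 24.79582
  Linux, Minor: 159×150/622 = 38.34405
  Linux, Trivial: 159×169/622 = 43.20096
Contributions (O − E)²/E:
  (89 − 64.58199)²/64.58199 = 9.2323
  (31 − 30.40997)²/30.40997 = 0.0114
  (49 − 47.02572)²/47.02572 = 0.0829
  (26 − 52.98232)²/52.98232 = 13.7413
  (77 − 88.75884)²/88.75884 = 1.5578
  (44 − 41.79421)²/41.79421 = 0.1164
  (65 − 64.63023)²/64.63023 = 0.0021
  (82 − 72.81672)²/72.81672 = 1.1581
  (40 − 52.65916)²/52.65916 = 3.0432
  (22 − 24.79582)²/24.79582 = 0.3152
  (36 − 38.34405)²/38.34405 = 0.1433
  (61 − 43.20096)²/43.20096 = 7.3333
χ² = 9.2323 + 0.0114 + 0.0829 + 13.7413 + 1.5578 + 0.1164 + 0.0021 + 1.1581 + 3.0432 + 0.3152 + 0.1433 + 7.3333 = 36.737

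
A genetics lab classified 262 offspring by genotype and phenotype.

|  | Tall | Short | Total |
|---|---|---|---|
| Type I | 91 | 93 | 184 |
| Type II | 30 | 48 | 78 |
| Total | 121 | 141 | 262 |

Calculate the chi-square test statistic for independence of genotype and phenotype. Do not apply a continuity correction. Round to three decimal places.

Grand total N = 262.
Expected counts (row total × column total / N):
  Type I, Tall: 184×121/262 = 84.9771
  Type I, Short: 184×141/262 = 99.0229
  Type II, Tall: 78×121/262 = 36.0229
  Type II, Short: 78×141/262 = 41.9771
Contributions (O − E)²/E:
  (91 − 84.9771)²/84.9771 = 0.4269
  (93 − 99.0229)²/99.0229 = 0.3663
  (30 − 36.0229)²/36.0229 = 1.0070
  (48 − 41.9771)²/41.9771 = 0.8642
χ² = 0.4269 + 0.3663 + 1.0070 + 0.8642 = 2.664

2.664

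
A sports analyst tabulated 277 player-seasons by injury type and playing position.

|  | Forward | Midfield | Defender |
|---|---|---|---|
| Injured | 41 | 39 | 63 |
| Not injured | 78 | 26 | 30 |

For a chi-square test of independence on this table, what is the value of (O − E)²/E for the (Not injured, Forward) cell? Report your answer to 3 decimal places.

Row total (Not injured) = 134; column total (Forward) = 119; N = 277.
Expected count E = 134 × 119 / 277 = 57.5668.
Contribution = (O − E)²/E = (78 − 57.5668)² / 57.5668 = 7.253.

7.253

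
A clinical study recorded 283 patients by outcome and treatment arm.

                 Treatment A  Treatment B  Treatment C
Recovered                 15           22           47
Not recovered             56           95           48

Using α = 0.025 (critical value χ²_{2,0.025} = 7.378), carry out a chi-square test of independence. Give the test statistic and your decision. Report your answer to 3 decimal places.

Row totals: 84, 199. Column totals: 71, 117, 95. Grand total N = 283.
Expected counts (row total × column total / N):
  Recovered, Treatment A: 84×71/283 = 21.0742
  Recovered, Treatment B: 84×117/283 = 34.7279
  Recovered, Treatment C: 84×95/283 = 28.1979
  Not recovered, Treatment A: 199×71/283 = 49.9258
  Not recovered, Treatment B: 199×117/283 = 82.2721
  Not recovered, Treatment C: 199×95/283 = 66.8021
Contributions (O − E)²/E:
  (15 − 21.0742)²/21.0742 = 1.7508
  (22 − 34.7279)²/34.7279 = 4.6648
  (47 − 28.1979)²/28.1979 = 12.5371
  (56 − 49.9258)²/49.9258 = 0.7390
  (95 − 82.2721)²/82.2721 = 1.9691
  (48 − 66.8021)²/66.8021 = 5.2920
χ² = 1.7508 + 4.6648 + 12.5371 + 0.7390 + 1.9691 + 5.2920 = 26.953
df = (2−1)(3−1) = 2. Since 26.953 > 7.378, reject the null hypothesis of independence at α = 0.025.

26.953; reject H₀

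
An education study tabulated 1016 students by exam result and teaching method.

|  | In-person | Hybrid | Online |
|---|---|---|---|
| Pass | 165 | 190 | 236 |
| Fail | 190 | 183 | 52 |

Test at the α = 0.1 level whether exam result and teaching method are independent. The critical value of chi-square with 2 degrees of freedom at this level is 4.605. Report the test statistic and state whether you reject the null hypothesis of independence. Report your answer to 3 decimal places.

Row totals: 591, 425. Column totals: 355, 373, 288. Grand total N = 1016.
Expected counts (row total × column total / N):
  Pass, In-person: 591×355/1016 = 206.5010
  Pass, Hybrid: 591×373/1016 = 216.9715
  Pass, Online: 591×288/1016 = 167.5276
  Fail, In-person: 425×355/1016 = 148.4990
  Fail, Hybrid: 425×373/1016 = 156.0285
  Fail, Online: 425×288/1016 = 120.4724
Contributions (O − E)²/E:
  (165 − 206.5010)²/206.5010 = 8.3406
  (190 − 216.9715)²/216.9715 = 3.3528
  (236 − 167.5276)²/167.5276 = 27.9863
  (190 − 148.4990)²/148.4990 = 11.5983
  (183 − 156.0285)²/156.0285 = 4.6624
  (52 − 120.4724)²/120.4724 = 38.9174
χ² = 8.3406 + 3.3528 + 27.9863 + 11.5983 + 4.6624 + 38.9174 = 94.858
df = (2−1)(3−1) = 2. Since 94.858 > 4.605, reject the null hypothesis of independence at α = 0.1.

94.858; reject H₀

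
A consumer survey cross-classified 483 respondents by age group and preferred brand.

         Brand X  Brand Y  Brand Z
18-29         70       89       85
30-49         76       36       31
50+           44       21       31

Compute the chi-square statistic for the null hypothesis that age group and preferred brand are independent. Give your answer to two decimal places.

Row totals: 244, 143, 96. Column totals: 190, 146, 147. Grand total N = 483.
Expected counts (row total × column total / N):
  18-29, Brand X: 244×190/483 = 95.983
  18-29, Brand Y: 244×146/483 = 73.756
  18-29, Brand Z: 244×147/483 = 74.261
  30-49, Brand X: 143×190/483 = 56.253
  30-49, Brand Y: 143×146/483 = 43.226
  30-49, Brand Z: 143×147/483 = 43.522
  50+, Brand X: 96×190/483 = 37.764
  50+, Brand Y: 96×146/483 = 29.019
  50+, Brand Z: 96×147/483 = 29.217
Contributions (O − E)²/E:
  (70 − 95.983)²/95.983 = 7.0337
  (89 − 73.756)²/73.756 = 3.1507
  (85 − 74.261)²/74.261 = 1.5530
  (76 − 56.253)²/56.253 = 6.9320
  (36 − 43.226)²/43.226 = 1.2080
  (31 − 43.522)²/43.522 = 3.6028
  (44 − 37.764)²/37.764 = 1.0298
  (21 − 29.019)²/29.019 = 2.2159
  (31 − 29.217)²/29.217 = 0.1088
χ² = 7.0337 + 3.1507 + 1.5530 + 6.9320 + 1.2080 + 3.6028 + 1.0298 + 2.2159 + 0.1088 = 26.83

26.83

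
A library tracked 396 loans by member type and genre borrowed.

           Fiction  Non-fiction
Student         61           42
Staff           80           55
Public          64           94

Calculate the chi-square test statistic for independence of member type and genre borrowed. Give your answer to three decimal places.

Row totals: 103, 135, 158. Column totals: 205, 191. Grand total N = 396.
Expected counts (row total × column total / N):
  Student, Fiction: 103×205/396 = 53.3207
  Student, Non-fiction: 103×191/396 = 49.6793
  Staff, Fiction: 135×205/396 = 69.8864
  Staff, Non-fiction: 135×191/396 = 65.1136
  Public, Fiction: 158×205/396 = 81.7929
  Public, Non-fiction: 158×191/396 = 76.2071
Contributions (O − E)²/E:
  (61 − 53.3207)²/53.3207 = 1.1060
  (42 − 49.6793)²/49.6793 = 1.1870
  (80 − 69.8864)²/69.8864 = 1.4636
  (55 − 65.1136)²/65.1136 = 1.5709
  (64 − 81.7929)²/81.7929 = 3.8706
  (94 − 76.2071)²/76.2071 = 4.1543
χ² = 1.1060 + 1.1870 + 1.4636 + 1.5709 + 3.8706 + 4.1543 = 13.352

13.352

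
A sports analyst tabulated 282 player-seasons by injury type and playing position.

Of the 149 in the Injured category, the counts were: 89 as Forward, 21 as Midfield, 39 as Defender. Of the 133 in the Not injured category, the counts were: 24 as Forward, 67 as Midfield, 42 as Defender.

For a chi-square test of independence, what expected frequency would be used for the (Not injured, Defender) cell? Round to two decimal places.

Row total (Not injured) = 133; column total (Defender) = 81; grand total N = 282.
Expected count = (row total × column total) / N = 133 × 81 / 282 = 38.20.

38.20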